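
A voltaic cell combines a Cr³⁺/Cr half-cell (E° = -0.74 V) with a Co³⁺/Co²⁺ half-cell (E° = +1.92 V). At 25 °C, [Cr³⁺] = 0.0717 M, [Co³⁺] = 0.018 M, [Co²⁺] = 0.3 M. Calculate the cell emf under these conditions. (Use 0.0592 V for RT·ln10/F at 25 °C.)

The Co³⁺/Co²⁺ couple has the higher reduction potential and acts as the cathode, so E°_cell = +1.92 − (-0.74) = 2.66 V.
Balancing electrons gives n = 3; the reaction quotient is Q = [Cr³⁺]·[Co²⁺]^3/[Co³⁺]^3 = 332.
At 25 °C, E = E° − (0.0592/n) log Q = 2.66 − (0.0592/3)(2.521) = 2.660 − 0.050 = 2.610 V.

2.61 V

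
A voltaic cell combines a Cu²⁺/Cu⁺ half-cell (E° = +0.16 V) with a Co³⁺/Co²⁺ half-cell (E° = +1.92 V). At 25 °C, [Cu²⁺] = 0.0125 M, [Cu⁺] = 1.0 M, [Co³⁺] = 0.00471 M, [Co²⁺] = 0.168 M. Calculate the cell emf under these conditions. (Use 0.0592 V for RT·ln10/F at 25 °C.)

1.78 V

The Co³⁺/Co²⁺ couple has the higher reduction potential and acts as the cathode, so E°_cell = +1.92 − (+0.16) = 1.76 V.
Balancing electrons gives n = 1; the reaction quotient is Q = [Cu²⁺]·[Co²⁺]/([Cu⁺]·[Co³⁺]) = 0.446.
At 25 °C, E = E° − (0.0592/n) log Q = 1.76 − (0.0592/1)(-0.351) = 1.760 + 0.021 = 1.781 V.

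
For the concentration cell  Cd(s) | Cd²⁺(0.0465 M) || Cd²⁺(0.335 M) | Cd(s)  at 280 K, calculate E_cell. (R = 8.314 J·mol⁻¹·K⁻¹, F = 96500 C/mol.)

0.024 V

Both half-cells are Cd²⁺/Cd, so E°_cell = 0. The concentrated side is the cathode; the cell reaction moves Cd²⁺ from high to low concentration with n = 2.
Q = [Cd²⁺]_dilute/[Cd²⁺]_conc = 0.0465/0.335 = 0.139.
E = 0 − (RT/nF) ln Q = −((8.314×280)/(2×96500))(-1.975) = 0.0238 V.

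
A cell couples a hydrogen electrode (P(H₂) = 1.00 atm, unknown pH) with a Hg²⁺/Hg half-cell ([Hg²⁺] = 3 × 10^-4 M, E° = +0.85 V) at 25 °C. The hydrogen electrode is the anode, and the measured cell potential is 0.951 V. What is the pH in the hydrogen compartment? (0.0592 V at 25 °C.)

E°_cell = 0.85 V and n = 2.
log Q = n(E° − E)/0.0592 = 2×(0.85 − 0.951)/0.0592 = -3.412.
With Q = [H⁺]^2 / ([Hg²⁺]·P(H₂)), solving for [H⁺] gives log[H⁺] = -3.468, so pH = 3.47.

pH = 3.47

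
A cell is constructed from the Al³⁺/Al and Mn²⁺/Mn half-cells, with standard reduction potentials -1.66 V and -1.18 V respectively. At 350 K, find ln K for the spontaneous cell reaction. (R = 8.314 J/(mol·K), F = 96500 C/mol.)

ln K = 95.5

E°_cell = -1.18 − (-1.66) = 0.48 V, with n = 6 electrons transferred.
At equilibrium E = 0, so the Nernst equation gives ln K = nFE°/RT = (6)(96500)(0.48)/((8.314)(350)) = 95.51.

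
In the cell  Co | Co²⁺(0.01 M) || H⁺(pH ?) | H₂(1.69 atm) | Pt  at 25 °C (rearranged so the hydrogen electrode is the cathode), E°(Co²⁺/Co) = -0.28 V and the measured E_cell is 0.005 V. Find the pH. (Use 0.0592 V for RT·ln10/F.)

E°_cell = 0.28 V and n = 2.
log Q = n(E° − E)/0.0592 = 2×(0.28 − 0.005)/0.0592 = 9.291.
With Q = [Co²⁺]·P(H₂) / [H⁺]^2, solving for [H⁺] gives log[H⁺] = -5.531, so pH = 5.53.

pH = 5.53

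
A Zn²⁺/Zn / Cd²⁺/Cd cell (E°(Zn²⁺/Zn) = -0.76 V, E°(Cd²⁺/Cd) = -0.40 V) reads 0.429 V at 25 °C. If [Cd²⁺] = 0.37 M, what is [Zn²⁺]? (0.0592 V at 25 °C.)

0.0017 M

From the Nernst equation, log Q = n(E° − E)/0.0592 = 2(0.36 − 0.429)/0.0592 = -2.331, so Q = 0.00467.
With Q = [Zn²⁺]/[Cd²⁺] and the known concentrations, [Zn²⁺] in the numerator gives [Zn²⁺] = 0.0017 M.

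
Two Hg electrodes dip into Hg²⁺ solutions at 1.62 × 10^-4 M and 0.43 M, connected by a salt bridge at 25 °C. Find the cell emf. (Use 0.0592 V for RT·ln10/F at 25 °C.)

0.10 V

Both half-cells are Hg²⁺/Hg, so E°_cell = 0. The concentrated side is the cathode; the cell reaction moves Hg²⁺ from high to low concentration with n = 2.
Q = [Hg²⁺]_dilute/[Hg²⁺]_conc = 1.62 × 10^-4/0.43 = 3.77 × 10^-4.
E = 0 − (0.0592/2) log Q = −(0.0592/2)(-3.424) = 0.1014 V.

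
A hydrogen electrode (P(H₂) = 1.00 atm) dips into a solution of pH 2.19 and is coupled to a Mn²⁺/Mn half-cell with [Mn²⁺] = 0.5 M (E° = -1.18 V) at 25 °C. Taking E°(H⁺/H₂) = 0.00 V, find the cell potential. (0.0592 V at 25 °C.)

The hydrogen couple is the cathode, so E°_cell = 1.18 V; n = 2.
[H⁺] = 10^(−2.19) = 0.0065 M, and Q = [Mn²⁺]·P(H₂) / [H⁺]^2 = 1.2 × 10^4.
E = E° − (0.0592/2) log Q = 1.18 − (0.0592/2)(4.079) = 1.059 V.

1.06 V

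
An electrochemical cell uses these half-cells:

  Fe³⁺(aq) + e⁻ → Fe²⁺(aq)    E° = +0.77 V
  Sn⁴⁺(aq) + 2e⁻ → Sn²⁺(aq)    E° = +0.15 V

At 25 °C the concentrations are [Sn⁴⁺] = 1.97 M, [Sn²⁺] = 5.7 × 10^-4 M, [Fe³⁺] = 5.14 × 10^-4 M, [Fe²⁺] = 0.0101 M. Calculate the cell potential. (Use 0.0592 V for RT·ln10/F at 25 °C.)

0.439 V

The Fe³⁺/Fe²⁺ couple has the higher reduction potential and acts as the cathode, so E°_cell = +0.77 − (+0.15) = 0.62 V.
Balancing electrons gives n = 2; the reaction quotient is Q = [Sn⁴⁺]·[Fe²⁺]^2/([Sn²⁺]·[Fe³⁺]^2) = 1.33 × 10^6.
At 25 °C, E = E° − (0.0592/n) log Q = 0.62 − (0.0592/2)(6.125) = 0.620 − 0.181 = 0.439 V.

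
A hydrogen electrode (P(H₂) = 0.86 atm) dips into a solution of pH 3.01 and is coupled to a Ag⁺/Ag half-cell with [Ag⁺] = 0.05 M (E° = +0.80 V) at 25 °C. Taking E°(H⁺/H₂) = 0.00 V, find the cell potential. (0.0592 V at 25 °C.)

0.90 V

The Ag⁺/Ag couple is the cathode, so E°_cell = 0.80 V; n = 2.
[H⁺] = 10^(−3.01) = 9.8 × 10^-4 M, and Q = [H⁺]^2 / ([Ag⁺]^2·P(H₂)) = 4.44 × 10^-4.
E = E° − (0.0592/2) log Q = 0.80 − (0.0592/2)(-3.352) = 0.899 V.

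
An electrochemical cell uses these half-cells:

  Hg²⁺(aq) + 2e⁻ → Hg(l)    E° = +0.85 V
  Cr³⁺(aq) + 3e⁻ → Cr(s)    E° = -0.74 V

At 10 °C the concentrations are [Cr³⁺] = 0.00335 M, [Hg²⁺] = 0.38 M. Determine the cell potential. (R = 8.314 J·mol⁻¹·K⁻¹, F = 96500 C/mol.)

1.62 V

The Hg²⁺/Hg couple has the higher reduction potential and acts as the cathode, so E°_cell = +0.85 − (-0.74) = 1.59 V.
Balancing electrons gives n = 6; the reaction quotient is Q = [Cr³⁺]^2/[Hg²⁺]^3 = 2.05 × 10^-4.
E = E° − (RT/nF) ln Q = 1.59 − (8.314×283)/(6×96500) × (-8.495) = 1.590 + 0.035 = 1.625 V.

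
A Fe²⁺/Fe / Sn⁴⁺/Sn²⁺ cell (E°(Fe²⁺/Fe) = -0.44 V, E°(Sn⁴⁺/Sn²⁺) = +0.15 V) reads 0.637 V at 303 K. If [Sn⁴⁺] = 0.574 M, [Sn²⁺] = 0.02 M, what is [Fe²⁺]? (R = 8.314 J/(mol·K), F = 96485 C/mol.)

From the Nernst equation, ln Q = nF(E° − E)/RT = 2×96485×(0.59 − 0.637)/(8.314×303) = -3.600, so Q = 0.0273.
With Q = [Fe²⁺]·[Sn²⁺]/[Sn⁴⁺] and the known concentrations, [Fe²⁺] in the numerator gives [Fe²⁺] = 0.78 M.

0.78 M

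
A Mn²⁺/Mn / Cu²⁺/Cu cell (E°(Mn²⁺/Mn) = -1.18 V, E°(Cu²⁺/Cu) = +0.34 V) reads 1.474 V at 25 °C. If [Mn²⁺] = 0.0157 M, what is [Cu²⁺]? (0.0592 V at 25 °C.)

4.4 × 10^-4 M

From the Nernst equation, log Q = n(E° − E)/0.0592 = 2(1.52 − 1.474)/0.0592 = 1.554, so Q = 35.8.
With Q = [Mn²⁺]/[Cu²⁺] and the known concentrations, [Cu²⁺] in the denominator gives [Cu²⁺] = 4.4 × 10^-4 M.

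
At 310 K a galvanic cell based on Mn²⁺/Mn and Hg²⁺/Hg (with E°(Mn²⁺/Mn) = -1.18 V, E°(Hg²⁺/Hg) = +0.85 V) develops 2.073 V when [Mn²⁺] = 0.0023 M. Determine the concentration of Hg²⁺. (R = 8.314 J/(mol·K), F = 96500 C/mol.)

0.058 M

From the Nernst equation, ln Q = nF(E° − E)/RT = 2×96500×(2.03 − 2.073)/(8.314×310) = -3.220, so Q = 0.0400.
With Q = [Mn²⁺]/[Hg²⁺] and the known concentrations, [Hg²⁺] in the denominator gives [Hg²⁺] = 0.058 M.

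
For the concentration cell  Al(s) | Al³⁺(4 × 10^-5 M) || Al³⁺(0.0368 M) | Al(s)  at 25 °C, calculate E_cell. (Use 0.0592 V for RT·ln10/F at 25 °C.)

Both half-cells are Al³⁺/Al, so E°_cell = 0. The concentrated side is the cathode; the cell reaction moves Al³⁺ from high to low concentration with n = 3.
Q = [Al³⁺]_dilute/[Al³⁺]_conc = 4 × 10^-5/0.0368 = 0.00109.
E = 0 − (0.0592/3) log Q = −(0.0592/3)(-2.964) = 0.0585 V.

0.058 V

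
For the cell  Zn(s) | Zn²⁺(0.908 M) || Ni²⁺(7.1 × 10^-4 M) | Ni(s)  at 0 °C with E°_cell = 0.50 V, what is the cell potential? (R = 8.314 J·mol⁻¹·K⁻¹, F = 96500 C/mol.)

0.416 V

Balancing electrons gives n = 2; the reaction quotient is Q = [Zn²⁺]/[Ni²⁺] = 1280.
E = E° − (RT/nF) ln Q = 0.50 − (8.314×273)/(2×96500) × (7.154) = 0.500 − 0.084 = 0.416 V.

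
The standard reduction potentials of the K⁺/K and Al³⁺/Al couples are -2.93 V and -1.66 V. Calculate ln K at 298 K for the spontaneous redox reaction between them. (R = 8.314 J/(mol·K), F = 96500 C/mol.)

E°_cell = -1.66 − (-2.93) = 1.27 V, with n = 3 electrons transferred.
At equilibrium E = 0, so the Nernst equation gives ln K = nFE°/RT = (3)(96500)(1.27)/((8.314)(298)) = 148.40.

ln K = 148.4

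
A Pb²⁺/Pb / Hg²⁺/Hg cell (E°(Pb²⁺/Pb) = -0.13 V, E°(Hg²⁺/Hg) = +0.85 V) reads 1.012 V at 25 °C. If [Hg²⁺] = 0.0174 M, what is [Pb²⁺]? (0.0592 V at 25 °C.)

From the Nernst equation, log Q = n(E° − E)/0.0592 = 2(0.98 − 1.012)/0.0592 = -1.081, so Q = 0.0830.
With Q = [Pb²⁺]/[Hg²⁺] and the known concentrations, [Pb²⁺] in the numerator gives [Pb²⁺] = 0.0014 M.

0.0014 M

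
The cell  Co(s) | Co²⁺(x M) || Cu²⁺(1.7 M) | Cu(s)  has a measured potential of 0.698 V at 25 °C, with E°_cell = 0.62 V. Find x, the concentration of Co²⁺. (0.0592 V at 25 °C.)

0.0039 M

From the Nernst equation, log Q = n(E° − E)/0.0592 = 2(0.62 − 0.698)/0.0592 = -2.635, so Q = 0.00232.
With Q = [Co²⁺]/[Cu²⁺] and the known concentrations, [Co²⁺] in the numerator gives [Co²⁺] = 0.0039 M.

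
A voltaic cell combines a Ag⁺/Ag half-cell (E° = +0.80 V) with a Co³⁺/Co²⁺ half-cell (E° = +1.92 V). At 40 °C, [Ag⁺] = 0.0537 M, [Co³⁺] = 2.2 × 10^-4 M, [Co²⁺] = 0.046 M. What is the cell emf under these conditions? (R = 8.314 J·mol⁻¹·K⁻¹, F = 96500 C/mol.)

The Co³⁺/Co²⁺ couple has the higher reduction potential and acts as the cathode, so E°_cell = +1.92 − (+0.80) = 1.12 V.
Balancing electrons gives n = 1; the reaction quotient is Q = [Ag⁺]·[Co²⁺]/[Co³⁺] = 11.2.
E = E° − (RT/nF) ln Q = 1.12 − (8.314×313)/(1×96500) × (2.418) = 1.120 − 0.065 = 1.055 V.

1.05 V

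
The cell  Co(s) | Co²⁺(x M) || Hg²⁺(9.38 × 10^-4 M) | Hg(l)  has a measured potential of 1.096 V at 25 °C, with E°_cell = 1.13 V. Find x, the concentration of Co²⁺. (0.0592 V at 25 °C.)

From the Nernst equation, log Q = n(E° − E)/0.0592 = 2(1.13 − 1.096)/0.0592 = 1.149, so Q = 14.1.
With Q = [Co²⁺]/[Hg²⁺] and the known concentrations, [Co²⁺] in the numerator gives [Co²⁺] = 0.013 M.

0.013 M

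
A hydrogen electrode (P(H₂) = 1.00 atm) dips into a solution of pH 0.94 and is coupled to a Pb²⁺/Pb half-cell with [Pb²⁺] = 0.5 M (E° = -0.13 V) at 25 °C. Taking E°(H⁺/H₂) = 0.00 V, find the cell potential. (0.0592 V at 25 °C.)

0.083 V

The hydrogen couple is the cathode, so E°_cell = 0.13 V; n = 2.
[H⁺] = 10^(−0.94) = 0.11 M, and Q = [Pb²⁺]·P(H₂) / [H⁺]^2 = 37.9.
E = E° − (0.0592/2) log Q = 0.13 − (0.0592/2)(1.579) = 0.083 V.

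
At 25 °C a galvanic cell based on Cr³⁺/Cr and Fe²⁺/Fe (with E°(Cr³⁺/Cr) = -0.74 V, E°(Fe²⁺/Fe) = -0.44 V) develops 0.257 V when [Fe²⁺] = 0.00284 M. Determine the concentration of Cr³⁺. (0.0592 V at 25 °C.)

From the Nernst equation, log Q = n(E° − E)/0.0592 = 6(0.30 − 0.257)/0.0592 = 4.358, so Q = 2.28 × 10^4.
With Q = [Cr³⁺]^2/[Fe²⁺]^3 and the known concentrations, [Cr³⁺]^2 in the numerator gives [Cr³⁺] = 0.023 M.

0.023 M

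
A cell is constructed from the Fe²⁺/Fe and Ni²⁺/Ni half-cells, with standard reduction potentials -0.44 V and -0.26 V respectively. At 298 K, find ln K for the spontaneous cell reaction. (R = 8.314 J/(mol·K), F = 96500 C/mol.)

E°_cell = -0.26 − (-0.44) = 0.18 V, with n = 2 electrons transferred.
At equilibrium E = 0, so the Nernst equation gives ln K = nFE°/RT = (2)(96500)(0.18)/((8.314)(298)) = 14.02.

ln K = 14.0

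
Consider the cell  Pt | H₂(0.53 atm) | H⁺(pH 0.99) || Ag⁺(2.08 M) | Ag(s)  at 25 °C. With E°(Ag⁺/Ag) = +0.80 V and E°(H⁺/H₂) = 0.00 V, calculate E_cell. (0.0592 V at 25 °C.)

The Ag⁺/Ag couple is the cathode, so E°_cell = 0.80 V; n = 2.
[H⁺] = 10^(−0.99) = 0.10 M, and Q = [H⁺]^2 / ([Ag⁺]^2·P(H₂)) = 0.00457.
E = E° − (0.0592/2) log Q = 0.80 − (0.0592/2)(-2.340) = 0.869 V.

0.87 V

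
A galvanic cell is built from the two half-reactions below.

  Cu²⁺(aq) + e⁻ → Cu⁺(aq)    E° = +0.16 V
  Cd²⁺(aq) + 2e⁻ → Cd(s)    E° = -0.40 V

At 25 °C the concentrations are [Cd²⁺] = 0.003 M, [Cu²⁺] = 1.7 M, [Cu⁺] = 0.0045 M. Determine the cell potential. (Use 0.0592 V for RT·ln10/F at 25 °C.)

0.787 V

The Cu²⁺/Cu⁺ couple has the higher reduction potential and acts as the cathode, so E°_cell = +0.16 − (-0.40) = 0.56 V.
Balancing electrons gives n = 2; the reaction quotient is Q = [Cd²⁺]·[Cu⁺]^2/[Cu²⁺]^2 = 2.1 × 10^-8.
At 25 °C, E = E° − (0.0592/n) log Q = 0.56 − (0.0592/2)(-7.677) = 0.560 + 0.227 = 0.787 V.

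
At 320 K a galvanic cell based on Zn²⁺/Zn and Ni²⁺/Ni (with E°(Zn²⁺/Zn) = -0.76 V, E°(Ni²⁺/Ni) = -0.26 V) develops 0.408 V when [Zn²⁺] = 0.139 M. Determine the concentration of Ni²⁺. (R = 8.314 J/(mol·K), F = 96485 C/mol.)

1.8 × 10^-4 M

From the Nernst equation, ln Q = nF(E° − E)/RT = 2×96485×(0.50 − 0.408)/(8.314×320) = 6.673, so Q = 791.
With Q = [Zn²⁺]/[Ni²⁺] and the known concentrations, [Ni²⁺] in the denominator gives [Ni²⁺] = 1.8 × 10^-4 M.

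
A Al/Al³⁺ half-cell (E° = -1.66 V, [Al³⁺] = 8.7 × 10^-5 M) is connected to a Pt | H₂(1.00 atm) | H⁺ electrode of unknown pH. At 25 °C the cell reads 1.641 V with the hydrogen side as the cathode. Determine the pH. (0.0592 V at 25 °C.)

E°_cell = 1.66 V and n = 6.
log Q = n(E° − E)/0.0592 = 6×(1.66 − 1.641)/0.0592 = 1.926.
With Q = [Al³⁺]^2·P(H₂)^3 / [H⁺]^6, solving for [H⁺] gives log[H⁺] = -1.674, so pH = 1.67.

pH = 1.67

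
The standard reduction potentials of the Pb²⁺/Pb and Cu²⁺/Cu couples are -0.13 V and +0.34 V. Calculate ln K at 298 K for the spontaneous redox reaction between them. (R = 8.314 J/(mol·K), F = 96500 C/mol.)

ln K = 36.6

E°_cell = +0.34 − (-0.13) = 0.47 V, with n = 2 electrons transferred.
At equilibrium E = 0, so the Nernst equation gives ln K = nFE°/RT = (2)(96500)(0.47)/((8.314)(298)) = 36.61.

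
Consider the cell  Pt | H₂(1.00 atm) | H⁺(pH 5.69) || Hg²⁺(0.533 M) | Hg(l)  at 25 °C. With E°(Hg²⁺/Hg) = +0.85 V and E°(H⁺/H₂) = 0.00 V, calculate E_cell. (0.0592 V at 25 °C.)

1.18 V

The Hg²⁺/Hg couple is the cathode, so E°_cell = 0.85 V; n = 2.
[H⁺] = 10^(−5.69) = 2 × 10^-6 M, and Q = [H⁺]^2 / ([Hg²⁺]·P(H₂)) = 7.82 × 10^-12.
E = E° − (0.0592/2) log Q = 0.85 − (0.0592/2)(-11.107) = 1.179 V.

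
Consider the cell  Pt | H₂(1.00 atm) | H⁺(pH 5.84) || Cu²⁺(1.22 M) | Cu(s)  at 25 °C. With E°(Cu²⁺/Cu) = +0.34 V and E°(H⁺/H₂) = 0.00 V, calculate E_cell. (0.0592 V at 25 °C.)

0.69 V

The Cu²⁺/Cu couple is the cathode, so E°_cell = 0.34 V; n = 2.
[H⁺] = 10^(−5.84) = 1.4 × 10^-6 M, and Q = [H⁺]^2 / ([Cu²⁺]·P(H₂)) = 1.71 × 10^-12.
E = E° − (0.0592/2) log Q = 0.34 − (0.0592/2)(-11.766) = 0.688 V.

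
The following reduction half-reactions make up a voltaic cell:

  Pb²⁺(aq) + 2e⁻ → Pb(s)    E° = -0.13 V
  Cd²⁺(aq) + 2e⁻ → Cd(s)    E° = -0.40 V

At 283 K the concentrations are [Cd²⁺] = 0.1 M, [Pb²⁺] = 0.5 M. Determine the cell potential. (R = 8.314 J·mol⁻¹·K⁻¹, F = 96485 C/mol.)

0.290 V

The Pb²⁺/Pb couple has the higher reduction potential and acts as the cathode, so E°_cell = -0.13 − (-0.40) = 0.27 V.
Balancing electrons gives n = 2; the reaction quotient is Q = [Cd²⁺]/[Pb²⁺] = 0.200.
E = E° − (RT/nF) ln Q = 0.27 − (8.314×283)/(2×96485) × (-1.609) = 0.270 + 0.020 = 0.290 V.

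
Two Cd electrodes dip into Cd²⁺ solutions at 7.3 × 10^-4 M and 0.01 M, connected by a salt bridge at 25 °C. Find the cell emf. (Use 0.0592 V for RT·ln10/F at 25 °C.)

Both half-cells are Cd²⁺/Cd, so E°_cell = 0. The concentrated side is the cathode; the cell reaction moves Cd²⁺ from high to low concentration with n = 2.
Q = [Cd²⁺]_dilute/[Cd²⁺]_conc = 7.3 × 10^-4/0.01 = 0.0730.
E = 0 − (0.0592/2) log Q = −(0.0592/2)(-1.137) = 0.0337 V.

0.034 V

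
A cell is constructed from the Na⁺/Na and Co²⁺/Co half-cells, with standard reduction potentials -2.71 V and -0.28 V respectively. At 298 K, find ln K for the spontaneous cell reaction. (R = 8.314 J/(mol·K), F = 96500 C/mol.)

E°_cell = -0.28 − (-2.71) = 2.43 V, with n = 2 electrons transferred.
At equilibrium E = 0, so the Nernst equation gives ln K = nFE°/RT = (2)(96500)(2.43)/((8.314)(298)) = 189.29.

ln K = 189.3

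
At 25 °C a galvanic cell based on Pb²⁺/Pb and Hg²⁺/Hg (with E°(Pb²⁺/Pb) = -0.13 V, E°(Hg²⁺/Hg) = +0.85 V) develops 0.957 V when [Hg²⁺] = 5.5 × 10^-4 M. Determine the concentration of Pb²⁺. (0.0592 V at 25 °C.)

0.0033 M

From the Nernst equation, log Q = n(E° − E)/0.0592 = 2(0.98 − 0.957)/0.0592 = 0.777, so Q = 5.98.
With Q = [Pb²⁺]/[Hg²⁺] and the known concentrations, [Pb²⁺] in the numerator gives [Pb²⁺] = 0.0033 M.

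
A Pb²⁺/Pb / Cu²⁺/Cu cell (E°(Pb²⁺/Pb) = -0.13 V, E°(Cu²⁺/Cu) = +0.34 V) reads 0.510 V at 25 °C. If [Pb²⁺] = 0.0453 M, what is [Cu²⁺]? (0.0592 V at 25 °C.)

1.0 M

From the Nernst equation, log Q = n(E° − E)/0.0592 = 2(0.47 − 0.510)/0.0592 = -1.351, so Q = 0.0445.
With Q = [Pb²⁺]/[Cu²⁺] and the known concentrations, [Cu²⁺] in the denominator gives [Cu²⁺] = 1.0 M.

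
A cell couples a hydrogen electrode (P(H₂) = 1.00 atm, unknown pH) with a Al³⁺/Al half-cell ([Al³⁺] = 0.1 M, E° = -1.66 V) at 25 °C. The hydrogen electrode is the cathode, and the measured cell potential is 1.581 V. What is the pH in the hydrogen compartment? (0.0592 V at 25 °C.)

pH = 1.67

E°_cell = 1.66 V and n = 6.
log Q = n(E° − E)/0.0592 = 6×(1.66 − 1.581)/0.0592 = 8.007.
With Q = [Al³⁺]^2·P(H₂)^3 / [H⁺]^6, solving for [H⁺] gives log[H⁺] = -1.668, so pH = 1.67.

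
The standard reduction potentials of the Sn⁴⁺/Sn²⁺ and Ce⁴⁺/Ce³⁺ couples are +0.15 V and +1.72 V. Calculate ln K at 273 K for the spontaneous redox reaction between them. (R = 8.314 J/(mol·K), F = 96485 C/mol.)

E°_cell = +1.72 − (+0.15) = 1.57 V, with n = 2 electrons transferred.
At equilibrium E = 0, so the Nernst equation gives ln K = nFE°/RT = (2)(96485)(1.57)/((8.314)(273)) = 133.48.

ln K = 133.5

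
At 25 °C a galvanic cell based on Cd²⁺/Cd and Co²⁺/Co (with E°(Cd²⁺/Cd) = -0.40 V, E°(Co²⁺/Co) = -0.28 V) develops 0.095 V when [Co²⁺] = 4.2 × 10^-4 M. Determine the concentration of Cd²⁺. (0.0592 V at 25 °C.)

From the Nernst equation, log Q = n(E° − E)/0.0592 = 2(0.12 − 0.095)/0.0592 = 0.845, so Q = 6.99.
With Q = [Cd²⁺]/[Co²⁺] and the known concentrations, [Cd²⁺] in the numerator gives [Cd²⁺] = 0.0029 M.

0.0029 M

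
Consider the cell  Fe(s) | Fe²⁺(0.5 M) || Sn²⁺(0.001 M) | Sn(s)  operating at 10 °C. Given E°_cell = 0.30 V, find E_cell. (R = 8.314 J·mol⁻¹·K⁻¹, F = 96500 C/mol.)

0.224 V

Balancing electrons gives n = 2; the reaction quotient is Q = [Fe²⁺]/[Sn²⁺] = 500.
E = E° − (RT/nF) ln Q = 0.30 − (8.314×283)/(2×96500) × (6.215) = 0.300 − 0.076 = 0.224 V.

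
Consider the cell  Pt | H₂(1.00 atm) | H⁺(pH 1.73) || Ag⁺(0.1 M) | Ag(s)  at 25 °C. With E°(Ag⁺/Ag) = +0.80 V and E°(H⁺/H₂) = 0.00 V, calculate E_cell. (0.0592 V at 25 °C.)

The Ag⁺/Ag couple is the cathode, so E°_cell = 0.80 V; n = 2.
[H⁺] = 10^(−1.73) = 0.019 M, and Q = [H⁺]^2 / ([Ag⁺]^2·P(H₂)) = 0.0347.
E = E° − (0.0592/2) log Q = 0.80 − (0.0592/2)(-1.460) = 0.843 V.

0.84 V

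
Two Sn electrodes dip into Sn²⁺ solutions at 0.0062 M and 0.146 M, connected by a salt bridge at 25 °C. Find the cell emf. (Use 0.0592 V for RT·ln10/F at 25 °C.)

Both half-cells are Sn²⁺/Sn, so E°_cell = 0. The concentrated side is the cathode; the cell reaction moves Sn²⁺ from high to low concentration with n = 2.
Q = [Sn²⁺]_dilute/[Sn²⁺]_conc = 0.0062/0.146 = 0.0425.
E = 0 − (0.0592/2) log Q = −(0.0592/2)(-1.372) = 0.0406 V.

0.041 V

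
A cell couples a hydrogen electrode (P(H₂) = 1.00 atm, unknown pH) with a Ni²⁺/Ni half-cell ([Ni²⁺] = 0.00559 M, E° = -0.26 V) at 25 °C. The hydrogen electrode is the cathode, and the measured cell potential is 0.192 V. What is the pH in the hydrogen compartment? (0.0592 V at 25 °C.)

E°_cell = 0.26 V and n = 2.
log Q = n(E° − E)/0.0592 = 2×(0.26 − 0.192)/0.0592 = 2.297.
With Q = [Ni²⁺]·P(H₂) / [H⁺]^2, solving for [H⁺] gives log[H⁺] = -2.275, so pH = 2.27.

pH = 2.27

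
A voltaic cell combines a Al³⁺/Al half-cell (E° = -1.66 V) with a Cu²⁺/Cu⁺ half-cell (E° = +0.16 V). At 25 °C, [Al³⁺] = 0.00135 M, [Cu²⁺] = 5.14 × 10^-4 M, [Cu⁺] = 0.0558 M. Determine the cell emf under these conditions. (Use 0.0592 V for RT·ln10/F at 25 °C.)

The Cu²⁺/Cu⁺ couple has the higher reduction potential and acts as the cathode, so E°_cell = +0.16 − (-1.66) = 1.82 V.
Balancing electrons gives n = 3; the reaction quotient is Q = [Al³⁺]·[Cu⁺]^3/[Cu²⁺]^3 = 1730.
At 25 °C, E = E° − (0.0592/n) log Q = 1.82 − (0.0592/3)(3.237) = 1.820 − 0.064 = 1.756 V.

1.76 V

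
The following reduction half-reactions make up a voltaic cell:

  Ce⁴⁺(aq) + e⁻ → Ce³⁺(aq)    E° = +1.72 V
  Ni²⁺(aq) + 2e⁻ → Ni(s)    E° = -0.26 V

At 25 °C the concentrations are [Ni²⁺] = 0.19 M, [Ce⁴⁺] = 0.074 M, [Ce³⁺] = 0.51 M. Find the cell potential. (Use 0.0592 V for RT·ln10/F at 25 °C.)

1.95 V

The Ce⁴⁺/Ce³⁺ couple has the higher reduction potential and acts as the cathode, so E°_cell = +1.72 − (-0.26) = 1.98 V.
Balancing electrons gives n = 2; the reaction quotient is Q = [Ni²⁺]·[Ce³⁺]^2/[Ce⁴⁺]^2 = 9.02.
At 25 °C, E = E° − (0.0592/n) log Q = 1.98 − (0.0592/2)(0.955) = 1.980 − 0.028 = 1.952 V.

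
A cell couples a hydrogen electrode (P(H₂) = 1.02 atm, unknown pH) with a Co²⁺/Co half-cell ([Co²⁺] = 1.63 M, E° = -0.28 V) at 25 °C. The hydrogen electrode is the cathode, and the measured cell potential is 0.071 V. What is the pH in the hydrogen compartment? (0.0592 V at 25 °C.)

pH = 3.42

E°_cell = 0.28 V and n = 2.
log Q = n(E° − E)/0.0592 = 2×(0.28 − 0.071)/0.0592 = 7.061.
With Q = [Co²⁺]·P(H₂) / [H⁺]^2, solving for [H⁺] gives log[H⁺] = -3.420, so pH = 3.42.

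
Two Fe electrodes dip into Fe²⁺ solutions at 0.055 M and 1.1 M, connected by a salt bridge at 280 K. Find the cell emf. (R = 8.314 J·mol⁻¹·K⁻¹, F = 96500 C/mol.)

Both half-cells are Fe²⁺/Fe, so E°_cell = 0. The concentrated side is the cathode; the cell reaction moves Fe²⁺ from high to low concentration with n = 2.
Q = [Fe²⁺]_dilute/[Fe²⁺]_conc = 0.055/1.1 = 0.0500.
E = 0 − (RT/nF) ln Q = −((8.314×280)/(2×96500))(-2.996) = 0.0361 V.

0.036 V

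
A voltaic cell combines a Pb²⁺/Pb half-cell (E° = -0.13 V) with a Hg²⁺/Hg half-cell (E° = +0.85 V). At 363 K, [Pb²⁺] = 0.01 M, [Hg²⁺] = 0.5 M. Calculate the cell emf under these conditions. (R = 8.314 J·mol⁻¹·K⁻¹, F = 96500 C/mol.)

The Hg²⁺/Hg couple has the higher reduction potential and acts as the cathode, so E°_cell = +0.85 − (-0.13) = 0.98 V.
Balancing electrons gives n = 2; the reaction quotient is Q = [Pb²⁺]/[Hg²⁺] = 0.0200.
E = E° − (RT/nF) ln Q = 0.98 − (8.314×363)/(2×96500) × (-3.912) = 0.980 + 0.061 = 1.041 V.

1.04 V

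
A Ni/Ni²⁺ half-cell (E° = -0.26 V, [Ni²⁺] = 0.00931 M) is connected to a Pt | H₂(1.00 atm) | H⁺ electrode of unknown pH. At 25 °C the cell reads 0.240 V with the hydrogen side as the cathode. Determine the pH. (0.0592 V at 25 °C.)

E°_cell = 0.26 V and n = 2.
log Q = n(E° − E)/0.0592 = 2×(0.26 − 0.240)/0.0592 = 0.676.
With Q = [Ni²⁺]·P(H₂) / [H⁺]^2, solving for [H⁺] gives log[H⁺] = -1.353, so pH = 1.35.

pH = 1.35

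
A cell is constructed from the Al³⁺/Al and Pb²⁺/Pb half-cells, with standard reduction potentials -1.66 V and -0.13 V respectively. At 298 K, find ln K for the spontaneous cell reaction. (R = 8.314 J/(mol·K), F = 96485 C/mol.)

E°_cell = -0.13 − (-1.66) = 1.53 V, with n = 6 electrons transferred.
At equilibrium E = 0, so the Nernst equation gives ln K = nFE°/RT = (6)(96485)(1.53)/((8.314)(298)) = 357.50.

ln K = 357.5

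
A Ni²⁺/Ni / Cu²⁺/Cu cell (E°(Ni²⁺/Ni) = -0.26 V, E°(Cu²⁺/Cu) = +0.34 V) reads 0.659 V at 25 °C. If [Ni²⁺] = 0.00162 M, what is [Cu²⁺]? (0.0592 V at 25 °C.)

0.16 M

From the Nernst equation, log Q = n(E° − E)/0.0592 = 2(0.60 − 0.659)/0.0592 = -1.993, so Q = 0.0102.
With Q = [Ni²⁺]/[Cu²⁺] and the known concentrations, [Cu²⁺] in the denominator gives [Cu²⁺] = 0.16 M.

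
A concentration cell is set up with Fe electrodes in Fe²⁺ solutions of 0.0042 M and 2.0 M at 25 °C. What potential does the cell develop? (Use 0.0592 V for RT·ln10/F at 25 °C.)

0.079 V

Both half-cells are Fe²⁺/Fe, so E°_cell = 0. The concentrated side is the cathode; the cell reaction moves Fe²⁺ from high to low concentration with n = 2.
Q = [Fe²⁺]_dilute/[Fe²⁺]_conc = 0.0042/2.0 = 0.00210.
E = 0 − (0.0592/2) log Q = −(0.0592/2)(-2.678) = 0.0793 V.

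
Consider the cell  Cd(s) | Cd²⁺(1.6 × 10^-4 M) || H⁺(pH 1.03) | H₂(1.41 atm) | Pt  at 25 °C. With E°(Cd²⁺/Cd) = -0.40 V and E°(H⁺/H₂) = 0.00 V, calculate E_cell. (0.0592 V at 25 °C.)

0.45 V

The hydrogen couple is the cathode, so E°_cell = 0.40 V; n = 2.
[H⁺] = 10^(−1.03) = 0.093 M, and Q = [Cd²⁺]·P(H₂) / [H⁺]^2 = 0.0259.
E = E° − (0.0592/2) log Q = 0.40 − (0.0592/2)(-1.587) = 0.447 V.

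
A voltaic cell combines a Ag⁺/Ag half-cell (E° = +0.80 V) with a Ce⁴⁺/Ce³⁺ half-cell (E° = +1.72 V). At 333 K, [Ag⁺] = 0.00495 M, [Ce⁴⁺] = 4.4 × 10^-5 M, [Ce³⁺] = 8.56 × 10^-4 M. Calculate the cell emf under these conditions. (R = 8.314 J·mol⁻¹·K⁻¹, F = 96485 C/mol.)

0.987 V

The Ce⁴⁺/Ce³⁺ couple has the higher reduction potential and acts as the cathode, so E°_cell = +1.72 − (+0.80) = 0.92 V.
Balancing electrons gives n = 1; the reaction quotient is Q = [Ag⁺]·[Ce³⁺]/[Ce⁴⁺] = 0.0963.
E = E° − (RT/nF) ln Q = 0.92 − (8.314×333)/(1×96485) × (-2.340) = 0.920 + 0.067 = 0.987 V.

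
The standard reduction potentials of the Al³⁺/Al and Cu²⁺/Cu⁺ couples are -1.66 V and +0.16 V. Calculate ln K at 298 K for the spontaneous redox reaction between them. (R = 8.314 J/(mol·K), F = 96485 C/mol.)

ln K = 212.6

E°_cell = +0.16 − (-1.66) = 1.82 V, with n = 3 electrons transferred.
At equilibrium E = 0, so the Nernst equation gives ln K = nFE°/RT = (3)(96485)(1.82)/((8.314)(298)) = 212.63.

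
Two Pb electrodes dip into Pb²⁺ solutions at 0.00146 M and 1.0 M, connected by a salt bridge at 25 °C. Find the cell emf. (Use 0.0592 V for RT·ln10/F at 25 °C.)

0.084 V

Both half-cells are Pb²⁺/Pb, so E°_cell = 0. The concentrated side is the cathode; the cell reaction moves Pb²⁺ from high to low concentration with n = 2.
Q = [Pb²⁺]_dilute/[Pb²⁺]_conc = 0.00146/1.0 = 0.00146.
E = 0 − (0.0592/2) log Q = −(0.0592/2)(-2.836) = 0.0839 V.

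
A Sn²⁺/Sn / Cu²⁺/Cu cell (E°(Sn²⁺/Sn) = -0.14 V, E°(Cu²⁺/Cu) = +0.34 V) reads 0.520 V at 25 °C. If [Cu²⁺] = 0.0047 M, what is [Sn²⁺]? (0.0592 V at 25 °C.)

From the Nernst equation, log Q = n(E° − E)/0.0592 = 2(0.48 − 0.520)/0.0592 = -1.351, so Q = 0.0445.
With Q = [Sn²⁺]/[Cu²⁺] and the known concentrations, [Sn²⁺] in the numerator gives [Sn²⁺] = 2.1 × 10^-4 M.

2.1 × 10^-4 M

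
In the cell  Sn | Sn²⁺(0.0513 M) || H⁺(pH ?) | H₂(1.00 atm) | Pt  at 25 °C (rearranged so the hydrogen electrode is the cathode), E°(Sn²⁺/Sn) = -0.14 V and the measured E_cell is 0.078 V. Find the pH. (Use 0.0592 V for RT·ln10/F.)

pH = 1.69

E°_cell = 0.14 V and n = 2.
log Q = n(E° − E)/0.0592 = 2×(0.14 − 0.078)/0.0592 = 2.095.
With Q = [Sn²⁺]·P(H₂) / [H⁺]^2, solving for [H⁺] gives log[H⁺] = -1.692, so pH = 1.69.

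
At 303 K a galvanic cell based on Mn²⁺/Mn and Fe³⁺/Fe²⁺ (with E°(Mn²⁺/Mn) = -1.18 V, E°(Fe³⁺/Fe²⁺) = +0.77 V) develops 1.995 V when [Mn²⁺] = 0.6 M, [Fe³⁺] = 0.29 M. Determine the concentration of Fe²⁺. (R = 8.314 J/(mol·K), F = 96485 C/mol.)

0.067 M

From the Nernst equation, ln Q = nF(E° − E)/RT = 2×96485×(1.95 − 1.995)/(8.314×303) = -3.447, so Q = 0.0318.
With Q = [Mn²⁺]·[Fe²⁺]^2/[Fe³⁺]^2 and the known concentrations, [Fe²⁺]^2 in the numerator gives [Fe²⁺] = 0.067 M.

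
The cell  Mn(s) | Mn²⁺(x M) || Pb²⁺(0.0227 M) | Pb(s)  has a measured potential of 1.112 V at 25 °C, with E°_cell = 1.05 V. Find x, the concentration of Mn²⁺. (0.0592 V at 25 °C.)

From the Nernst equation, log Q = n(E° − E)/0.0592 = 2(1.05 − 1.112)/0.0592 = -2.095, so Q = 0.00804.
With Q = [Mn²⁺]/[Pb²⁺] and the known concentrations, [Mn²⁺] in the numerator gives [Mn²⁺] = 1.8 × 10^-4 M.

1.8 × 10^-4 M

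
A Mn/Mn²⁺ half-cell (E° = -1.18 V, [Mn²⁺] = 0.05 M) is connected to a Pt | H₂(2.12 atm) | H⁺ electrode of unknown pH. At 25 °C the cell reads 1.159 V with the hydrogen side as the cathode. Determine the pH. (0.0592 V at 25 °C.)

E°_cell = 1.18 V and n = 2.
log Q = n(E° − E)/0.0592 = 2×(1.18 − 1.159)/0.0592 = 0.709.
With Q = [Mn²⁺]·P(H₂) / [H⁺]^2, solving for [H⁺] gives log[H⁺] = -0.842, so pH = 0.84.

pH = 0.84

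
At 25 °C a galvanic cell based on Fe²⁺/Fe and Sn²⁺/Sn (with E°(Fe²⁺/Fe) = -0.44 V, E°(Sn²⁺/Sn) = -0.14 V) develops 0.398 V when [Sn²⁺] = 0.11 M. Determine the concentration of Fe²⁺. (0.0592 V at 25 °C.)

5.4 × 10^-5 M

From the Nernst equation, log Q = n(E° − E)/0.0592 = 2(0.30 − 0.398)/0.0592 = -3.311, so Q = 4.89 × 10^-4.
With Q = [Fe²⁺]/[Sn²⁺] and the known concentrations, [Fe²⁺] in the numerator gives [Fe²⁺] = 5.4 × 10^-5 M.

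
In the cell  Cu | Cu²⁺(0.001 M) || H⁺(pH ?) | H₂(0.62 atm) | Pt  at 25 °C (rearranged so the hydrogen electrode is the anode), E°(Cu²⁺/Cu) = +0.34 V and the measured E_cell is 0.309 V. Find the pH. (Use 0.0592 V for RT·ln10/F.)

E°_cell = 0.34 V and n = 2.
log Q = n(E° − E)/0.0592 = 2×(0.34 − 0.309)/0.0592 = 1.047.
With Q = [H⁺]^2 / ([Cu²⁺]·P(H₂)), solving for [H⁺] gives log[H⁺] = -1.080, so pH = 1.08.

pH = 1.08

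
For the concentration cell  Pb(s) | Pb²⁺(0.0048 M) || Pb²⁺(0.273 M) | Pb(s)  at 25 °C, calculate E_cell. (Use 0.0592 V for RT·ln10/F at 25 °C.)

Both half-cells are Pb²⁺/Pb, so E°_cell = 0. The concentrated side is the cathode; the cell reaction moves Pb²⁺ from high to low concentration with n = 2.
Q = [Pb²⁺]_dilute/[Pb²⁺]_conc = 0.0048/0.273 = 0.0176.
E = 0 − (0.0592/2) log Q = −(0.0592/2)(-1.755) = 0.0519 V.

0.052 V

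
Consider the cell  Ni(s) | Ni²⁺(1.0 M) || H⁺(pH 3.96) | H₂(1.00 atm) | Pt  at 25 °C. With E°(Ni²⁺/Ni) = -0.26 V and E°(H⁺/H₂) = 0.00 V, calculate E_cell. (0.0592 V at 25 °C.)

0.026 V

The hydrogen couple is the cathode, so E°_cell = 0.26 V; n = 2.
[H⁺] = 10^(−3.96) = 1.1 × 10^-4 M, and Q = [Ni²⁺]·P(H₂) / [H⁺]^2 = 8.32 × 10^7.
E = E° − (0.0592/2) log Q = 0.26 − (0.0592/2)(7.920) = 0.026 V.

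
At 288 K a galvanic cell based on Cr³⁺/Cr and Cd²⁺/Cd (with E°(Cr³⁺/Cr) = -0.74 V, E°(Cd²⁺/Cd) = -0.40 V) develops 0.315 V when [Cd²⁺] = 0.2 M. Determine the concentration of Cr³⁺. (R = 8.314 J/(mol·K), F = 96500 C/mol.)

1.8 M

From the Nernst equation, ln Q = nF(E° − E)/RT = 6×96500×(0.34 − 0.315)/(8.314×288) = 6.045, so Q = 422.
With Q = [Cr³⁺]^2/[Cd²⁺]^3 and the known concentrations, [Cr³⁺]^2 in the numerator gives [Cr³⁺] = 1.8 M.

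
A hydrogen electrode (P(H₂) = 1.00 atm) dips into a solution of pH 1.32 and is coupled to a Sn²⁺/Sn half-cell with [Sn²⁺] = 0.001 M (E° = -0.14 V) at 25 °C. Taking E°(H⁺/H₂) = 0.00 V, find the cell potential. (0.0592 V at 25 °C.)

0.15 V

The hydrogen couple is the cathode, so E°_cell = 0.14 V; n = 2.
[H⁺] = 10^(−1.32) = 0.048 M, and Q = [Sn²⁺]·P(H₂) / [H⁺]^2 = 0.437.
E = E° − (0.0592/2) log Q = 0.14 − (0.0592/2)(-0.360) = 0.151 V.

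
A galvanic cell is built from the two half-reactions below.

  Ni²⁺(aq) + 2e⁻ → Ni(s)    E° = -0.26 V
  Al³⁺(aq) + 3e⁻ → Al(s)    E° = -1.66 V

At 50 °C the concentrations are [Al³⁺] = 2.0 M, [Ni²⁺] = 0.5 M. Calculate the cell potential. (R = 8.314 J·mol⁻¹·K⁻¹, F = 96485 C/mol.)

1.38 V

The Ni²⁺/Ni couple has the higher reduction potential and acts as the cathode, so E°_cell = -0.26 − (-1.66) = 1.40 V.
Balancing electrons gives n = 6; the reaction quotient is Q = [Al³⁺]^2/[Ni²⁺]^3 = 32.0.
E = E° − (RT/nF) ln Q = 1.40 − (8.314×323)/(6×96485) × (3.466) = 1.400 − 0.016 = 1.384 V.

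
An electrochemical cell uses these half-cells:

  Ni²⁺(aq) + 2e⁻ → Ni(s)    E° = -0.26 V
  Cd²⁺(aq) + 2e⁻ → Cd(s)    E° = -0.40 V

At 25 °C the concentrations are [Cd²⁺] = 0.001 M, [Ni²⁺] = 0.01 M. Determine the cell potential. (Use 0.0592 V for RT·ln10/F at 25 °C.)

0.170 V

The Ni²⁺/Ni couple has the higher reduction potential and acts as the cathode, so E°_cell = -0.26 − (-0.40) = 0.14 V.
Balancing electrons gives n = 2; the reaction quotient is Q = [Cd²⁺]/[Ni²⁺] = 0.100.
At 25 °C, E = E° − (0.0592/n) log Q = 0.14 − (0.0592/2)(-1.000) = 0.140 + 0.030 = 0.170 V.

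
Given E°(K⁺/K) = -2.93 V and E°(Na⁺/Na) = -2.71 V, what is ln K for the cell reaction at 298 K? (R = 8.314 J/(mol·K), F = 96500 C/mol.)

E°_cell = -2.71 − (-2.93) = 0.22 V, with n = 1 electron transferred.
At equilibrium E = 0, so the Nernst equation gives ln K = nFE°/RT = (1)(96500)(0.22)/((8.314)(298)) = 8.57.

ln K = 8.6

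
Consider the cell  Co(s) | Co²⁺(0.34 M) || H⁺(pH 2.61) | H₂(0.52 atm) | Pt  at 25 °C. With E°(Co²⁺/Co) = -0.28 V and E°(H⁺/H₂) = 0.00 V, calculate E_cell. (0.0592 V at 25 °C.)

0.15 V

The hydrogen couple is the cathode, so E°_cell = 0.28 V; n = 2.
[H⁺] = 10^(−2.61) = 0.0025 M, and Q = [Co²⁺]·P(H₂) / [H⁺]^2 = 2.93 × 10^4.
E = E° − (0.0592/2) log Q = 0.28 − (0.0592/2)(4.467) = 0.148 V.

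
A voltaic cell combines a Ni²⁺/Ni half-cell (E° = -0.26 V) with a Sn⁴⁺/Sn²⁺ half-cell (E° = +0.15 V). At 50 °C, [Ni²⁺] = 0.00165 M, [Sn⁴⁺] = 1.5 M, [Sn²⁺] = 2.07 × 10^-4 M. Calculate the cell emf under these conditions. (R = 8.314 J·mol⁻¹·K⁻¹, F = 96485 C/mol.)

0.623 V

The Sn⁴⁺/Sn²⁺ couple has the higher reduction potential and acts as the cathode, so E°_cell = +0.15 − (-0.26) = 0.41 V.
Balancing electrons gives n = 2; the reaction quotient is Q = [Ni²⁺]·[Sn²⁺]/[Sn⁴⁺] = 2.28 × 10^-7.
E = E° − (RT/nF) ln Q = 0.41 − (8.314×323)/(2×96485) × (-15.295) = 0.410 + 0.213 = 0.623 V.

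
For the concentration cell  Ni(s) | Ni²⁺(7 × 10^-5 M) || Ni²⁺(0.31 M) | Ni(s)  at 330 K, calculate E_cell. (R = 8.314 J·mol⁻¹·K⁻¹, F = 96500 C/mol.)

0.12 V

Both half-cells are Ni²⁺/Ni, so E°_cell = 0. The concentrated side is the cathode; the cell reaction moves Ni²⁺ from high to low concentration with n = 2.
Q = [Ni²⁺]_dilute/[Ni²⁺]_conc = 7 × 10^-5/0.31 = 2.26 × 10^-4.
E = 0 − (RT/nF) ln Q = −((8.314×330)/(2×96500))(-8.396) = 0.1194 V.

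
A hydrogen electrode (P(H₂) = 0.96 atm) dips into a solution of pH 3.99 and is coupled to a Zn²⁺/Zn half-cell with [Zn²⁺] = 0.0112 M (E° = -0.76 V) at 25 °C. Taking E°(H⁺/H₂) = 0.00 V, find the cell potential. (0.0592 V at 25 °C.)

0.58 V

The hydrogen couple is the cathode, so E°_cell = 0.76 V; n = 2.
[H⁺] = 10^(−3.99) = 1 × 10^-4 M, and Q = [Zn²⁺]·P(H₂) / [H⁺]^2 = 1.03 × 10^6.
E = E° − (0.0592/2) log Q = 0.76 − (0.0592/2)(6.011) = 0.582 V.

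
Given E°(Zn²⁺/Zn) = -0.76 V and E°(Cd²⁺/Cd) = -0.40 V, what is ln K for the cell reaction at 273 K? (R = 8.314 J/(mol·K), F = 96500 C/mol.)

ln K = 30.6

E°_cell = -0.40 − (-0.76) = 0.36 V, with n = 2 electrons transferred.
At equilibrium E = 0, so the Nernst equation gives ln K = nFE°/RT = (2)(96500)(0.36)/((8.314)(273)) = 30.61.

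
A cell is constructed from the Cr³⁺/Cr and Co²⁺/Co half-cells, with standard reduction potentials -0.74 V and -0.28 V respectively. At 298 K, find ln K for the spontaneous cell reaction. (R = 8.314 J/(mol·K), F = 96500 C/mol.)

ln K = 107.5

E°_cell = -0.28 − (-0.74) = 0.46 V, with n = 6 electrons transferred.
At equilibrium E = 0, so the Nernst equation gives ln K = nFE°/RT = (6)(96500)(0.46)/((8.314)(298)) = 107.50.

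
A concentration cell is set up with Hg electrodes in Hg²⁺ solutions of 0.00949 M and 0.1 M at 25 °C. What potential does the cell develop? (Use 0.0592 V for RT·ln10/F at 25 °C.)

Both half-cells are Hg²⁺/Hg, so E°_cell = 0. The concentrated side is the cathode; the cell reaction moves Hg²⁺ from high to low concentration with n = 2.
Q = [Hg²⁺]_dilute/[Hg²⁺]_conc = 0.00949/0.1 = 0.0949.
E = 0 − (0.0592/2) log Q = −(0.0592/2)(-1.023) = 0.0303 V.

0.030 V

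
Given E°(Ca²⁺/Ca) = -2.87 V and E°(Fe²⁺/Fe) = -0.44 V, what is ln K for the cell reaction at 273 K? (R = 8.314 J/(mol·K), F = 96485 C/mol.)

E°_cell = -0.44 − (-2.87) = 2.43 V, with n = 2 electrons transferred.
At equilibrium E = 0, so the Nernst equation gives ln K = nFE°/RT = (2)(96485)(2.43)/((8.314)(273)) = 206.60.

ln K = 206.6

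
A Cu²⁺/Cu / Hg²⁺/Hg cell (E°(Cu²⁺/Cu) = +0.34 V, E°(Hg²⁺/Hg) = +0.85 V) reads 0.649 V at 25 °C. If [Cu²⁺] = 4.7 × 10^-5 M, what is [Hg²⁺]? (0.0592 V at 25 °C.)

2.3 M

From the Nernst equation, log Q = n(E° − E)/0.0592 = 2(0.51 − 0.649)/0.0592 = -4.696, so Q = 2.01 × 10^-5.
With Q = [Cu²⁺]/[Hg²⁺] and the known concentrations, [Hg²⁺] in the denominator gives [Hg²⁺] = 2.3 M.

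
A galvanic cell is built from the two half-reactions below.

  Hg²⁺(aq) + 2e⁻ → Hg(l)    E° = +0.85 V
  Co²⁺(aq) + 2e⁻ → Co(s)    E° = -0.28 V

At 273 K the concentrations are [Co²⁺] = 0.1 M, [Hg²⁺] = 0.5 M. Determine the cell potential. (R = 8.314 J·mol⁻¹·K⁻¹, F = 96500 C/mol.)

1.15 V

The Hg²⁺/Hg couple has the higher reduction potential and acts as the cathode, so E°_cell = +0.85 − (-0.28) = 1.13 V.
Balancing electrons gives n = 2; the reaction quotient is Q = [Co²⁺]/[Hg²⁺] = 0.200.
E = E° − (RT/nF) ln Q = 1.13 − (8.314×273)/(2×96500) × (-1.609) = 1.130 + 0.019 = 1.149 V.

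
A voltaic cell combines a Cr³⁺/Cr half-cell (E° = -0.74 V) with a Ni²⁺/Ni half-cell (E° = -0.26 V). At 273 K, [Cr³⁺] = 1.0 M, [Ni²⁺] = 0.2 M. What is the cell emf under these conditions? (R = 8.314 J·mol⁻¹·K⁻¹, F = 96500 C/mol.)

The Ni²⁺/Ni couple has the higher reduction potential and acts as the cathode, so E°_cell = -0.26 − (-0.74) = 0.48 V.
Balancing electrons gives n = 6; the reaction quotient is Q = [Cr³⁺]^2/[Ni²⁺]^3 = 125.
E = E° − (RT/nF) ln Q = 0.48 − (8.314×273)/(6×96500) × (4.828) = 0.480 − 0.019 = 0.461 V.

0.461 V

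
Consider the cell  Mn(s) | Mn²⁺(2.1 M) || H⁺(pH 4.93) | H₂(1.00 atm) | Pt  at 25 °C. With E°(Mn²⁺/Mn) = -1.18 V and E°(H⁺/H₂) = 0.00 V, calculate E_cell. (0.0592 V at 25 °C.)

The hydrogen couple is the cathode, so E°_cell = 1.18 V; n = 2.
[H⁺] = 10^(−4.93) = 1.2 × 10^-5 M, and Q = [Mn²⁺]·P(H₂) / [H⁺]^2 = 1.52 × 10^10.
E = E° − (0.0592/2) log Q = 1.18 − (0.0592/2)(10.182) = 0.879 V.

0.88 V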